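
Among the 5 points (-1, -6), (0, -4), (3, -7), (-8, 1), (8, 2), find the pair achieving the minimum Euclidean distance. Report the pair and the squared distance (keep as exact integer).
Pair = ((-1, -6), (0, -4)); squared distance = 5

Compute all C(5, 2) = 10 pairwise squared distances (x_i − x_j)² + (y_i − y_j)². The minimum is 5, attained by the pair ((-1, -6), (0, -4)).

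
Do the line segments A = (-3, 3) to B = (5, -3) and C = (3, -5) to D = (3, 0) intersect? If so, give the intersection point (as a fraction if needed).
Yes; intersection at (3, -3/2) (t = 3/4 on AB, s = 7/10 on CD)

Parametrize AB as A + t(B − A) = (-3 + 8 t, 3 + -6 t) and CD as C + s(D − C) = (3 + 0 s, -5 + 5 s). Solve the linear system for (t, s). Determinant = -40 ≠ 0, so a unique intersection of the containing lines exists. Solution: t = 3/4, s = 7/10 — both in [0, 1], so the segments cross. Intersection point: (3, -3/2).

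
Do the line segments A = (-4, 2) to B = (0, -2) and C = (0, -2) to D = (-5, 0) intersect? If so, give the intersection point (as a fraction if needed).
Yes; intersection at (0, -2) (t = 1 on AB, s = 0 on CD)

Parametrize AB as A + t(B − A) = (-4 + 4 t, 2 + -4 t) and CD as C + s(D − C) = (0 + -5 s, -2 + 2 s). Solve the linear system for (t, s). Determinant = 12 ≠ 0, so a unique intersection of the containing lines exists. Solution: t = 1, s = 0 — both in [0, 1], so the segments cross. Intersection point: (0, -2).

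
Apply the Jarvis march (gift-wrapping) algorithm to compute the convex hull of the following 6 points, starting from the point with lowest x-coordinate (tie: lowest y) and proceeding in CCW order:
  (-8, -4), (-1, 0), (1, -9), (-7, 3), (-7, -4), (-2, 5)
Hull (CCW) = [(-8, -4), (1, -9), (-2, 5), (-7, 3)]

Jarvis march: at each step, from the current hull vertex p, select the next vertex q as the point such that every other point lies strictly to the left of (or on) the directed line p → q. (Equivalently: for every other point r, the cross product (q − p) × (r − p) ≥ 0.)
Starting point (lowest x, tie lowest y): (-8, -4). Wrap until returning to start. Resulting hull: (-8, -4), (1, -9), (-2, 5), (-7, 3).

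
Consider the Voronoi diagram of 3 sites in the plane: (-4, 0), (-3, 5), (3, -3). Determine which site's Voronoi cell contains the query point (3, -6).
Nearest site = (3, -3)

The Voronoi cell of site s contains exactly those query points closer to s than to any other site. Compute squared distances from q = (3, -6) to each site:
  (3 − 3)² + (-3 − -6)² = 9
  (-4 − 3)² + (0 − -6)² = 85
  (-3 − 3)² + (5 − -6)² = 157
Minimum is attained by (3, -3), so q lies in its Voronoi cell.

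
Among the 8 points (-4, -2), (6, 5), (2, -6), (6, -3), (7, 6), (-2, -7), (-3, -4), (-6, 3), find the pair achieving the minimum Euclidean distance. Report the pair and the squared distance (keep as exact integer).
Pair = ((6, 5), (7, 6)); squared distance = 2

Compute all C(8, 2) = 28 pairwise squared distances (x_i − x_j)² + (y_i − y_j)². The minimum is 2, attained by the pair ((6, 5), (7, 6)).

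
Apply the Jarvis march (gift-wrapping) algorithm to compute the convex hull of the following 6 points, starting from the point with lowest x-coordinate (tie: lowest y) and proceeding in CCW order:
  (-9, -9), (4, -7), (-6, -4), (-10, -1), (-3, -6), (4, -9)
Hull (CCW) = [(-10, -1), (-9, -9), (4, -9), (4, -7)]

Jarvis march: at each step, from the current hull vertex p, select the next vertex q as the point such that every other point lies strictly to the left of (or on) the directed line p → q. (Equivalently: for every other point r, the cross product (q − p) × (r − p) ≥ 0.)
Starting point (lowest x, tie lowest y): (-10, -1). Wrap until returning to start. Resulting hull: (-10, -1), (-9, -9), (4, -9), (4, -7).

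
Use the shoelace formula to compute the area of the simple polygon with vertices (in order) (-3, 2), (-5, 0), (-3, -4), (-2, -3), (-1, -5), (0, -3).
Area = 16

Shoelace formula: Area = (1/2) |Σ_i (x_i · y_{i+1} − x_{i+1} · y_i)| (indices mod n). Compute each cross term:
  (-3)(0) − (-5)(2) = 10
  (-5)(-4) − (-3)(0) = 20
  (-3)(-3) − (-2)(-4) = 1
  (-2)(-5) − (-1)(-3) = 7
  (-1)(-3) − (0)(-5) = 3
  (0)(2) − (-3)(-3) = -9
Sum = 32, so (signed) Area = 32/2 = 16, |Area| = 16.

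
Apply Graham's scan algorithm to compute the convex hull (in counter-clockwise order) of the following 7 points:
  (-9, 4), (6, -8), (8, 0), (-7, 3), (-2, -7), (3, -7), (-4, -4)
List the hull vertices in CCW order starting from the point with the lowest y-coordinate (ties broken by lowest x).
Hull (CCW) = [(6, -8), (8, 0), (-9, 4), (-4, -4), (-2, -7)]

Graham scan procedure:
  1. Find the pivot p₀ = point with lowest y (tie → lowest x): (6, -8).
  2. Sort the remaining points by polar angle around p₀.
  3. Walk through sorted points, maintaining a stack; pop the top while the last three entries make a non-left turn (cross product ≤ 0).
  4. Final stack is the convex hull in CCW order: (6, -8), (8, 0), (-9, 4), (-4, -4), (-2, -7).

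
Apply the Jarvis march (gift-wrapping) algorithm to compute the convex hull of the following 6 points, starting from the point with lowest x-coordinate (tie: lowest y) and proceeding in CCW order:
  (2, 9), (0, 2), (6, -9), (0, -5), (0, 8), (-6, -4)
Hull (CCW) = [(-6, -4), (6, -9), (2, 9), (0, 8)]

Jarvis march: at each step, from the current hull vertex p, select the next vertex q as the point such that every other point lies strictly to the left of (or on) the directed line p → q. (Equivalently: for every other point r, the cross product (q − p) × (r − p) ≥ 0.)
Starting point (lowest x, tie lowest y): (-6, -4). Wrap until returning to start. Resulting hull: (-6, -4), (6, -9), (2, 9), (0, 8).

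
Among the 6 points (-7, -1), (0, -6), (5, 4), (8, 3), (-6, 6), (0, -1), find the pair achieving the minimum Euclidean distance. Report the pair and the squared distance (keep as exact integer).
Pair = ((5, 4), (8, 3)); squared distance = 10

Compute all C(6, 2) = 15 pairwise squared distances (x_i − x_j)² + (y_i − y_j)². The minimum is 10, attained by the pair ((5, 4), (8, 3)).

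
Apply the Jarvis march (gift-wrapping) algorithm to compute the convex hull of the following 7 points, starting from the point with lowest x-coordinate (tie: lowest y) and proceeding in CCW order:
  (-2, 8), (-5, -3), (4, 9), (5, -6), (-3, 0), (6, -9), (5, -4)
Hull (CCW) = [(-5, -3), (6, -9), (4, 9), (-2, 8)]

Jarvis march: at each step, from the current hull vertex p, select the next vertex q as the point such that every other point lies strictly to the left of (or on) the directed line p → q. (Equivalently: for every other point r, the cross product (q − p) × (r − p) ≥ 0.)
Starting point (lowest x, tie lowest y): (-5, -3). Wrap until returning to start. Resulting hull: (-5, -3), (6, -9), (4, 9), (-2, 8).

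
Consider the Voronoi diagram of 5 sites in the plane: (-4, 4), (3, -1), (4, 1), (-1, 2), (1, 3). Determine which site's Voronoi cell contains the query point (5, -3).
Nearest site = (3, -1)

The Voronoi cell of site s contains exactly those query points closer to s than to any other site. Compute squared distances from q = (5, -3) to each site:
  (3 − 5)² + (-1 − -3)² = 8
  (4 − 5)² + (1 − -3)² = 17
  (1 − 5)² + (3 − -3)² = 52
  (-1 − 5)² + (2 − -3)² = 61
  (-4 − 5)² + (4 − -3)² = 130
Minimum is attained by (3, -1), so q lies in its Voronoi cell.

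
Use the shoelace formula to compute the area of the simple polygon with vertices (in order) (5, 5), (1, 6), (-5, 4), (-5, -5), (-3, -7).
Area = 72

Shoelace formula: Area = (1/2) |Σ_i (x_i · y_{i+1} − x_{i+1} · y_i)| (indices mod n). Compute each cross term:
  (5)(6) − (1)(5) = 25
  (1)(4) − (-5)(6) = 34
  (-5)(-5) − (-5)(4) = 45
  (-5)(-7) − (-3)(-5) = 20
  (-3)(5) − (5)(-7) = 20
Sum = 144, so (signed) Area = 144/2 = 72, |Area| = 72.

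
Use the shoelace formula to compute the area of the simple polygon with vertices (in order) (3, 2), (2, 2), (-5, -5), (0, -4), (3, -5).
Area = 55/2

Shoelace formula: Area = (1/2) |Σ_i (x_i · y_{i+1} − x_{i+1} · y_i)| (indices mod n). Compute each cross term:
  (3)(2) − (2)(2) = 2
  (2)(-5) − (-5)(2) = 0
  (-5)(-4) − (0)(-5) = 20
  (0)(-5) − (3)(-4) = 12
  (3)(2) − (3)(-5) = 21
Sum = 55, so (signed) Area = 55/2 = 55/2, |Area| = 55/2.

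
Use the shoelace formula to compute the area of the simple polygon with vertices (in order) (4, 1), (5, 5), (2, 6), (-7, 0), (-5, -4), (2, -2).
Area = 133/2

Shoelace formula: Area = (1/2) |Σ_i (x_i · y_{i+1} − x_{i+1} · y_i)| (indices mod n). Compute each cross term:
  (4)(5) − (5)(1) = 15
  (5)(6) − (2)(5) = 20
  (2)(0) − (-7)(6) = 42
  (-7)(-4) − (-5)(0) = 28
  (-5)(-2) − (2)(-4) = 18
  (2)(1) − (4)(-2) = 10
Sum = 133, so (signed) Area = 133/2 = 133/2, |Area| = 133/2.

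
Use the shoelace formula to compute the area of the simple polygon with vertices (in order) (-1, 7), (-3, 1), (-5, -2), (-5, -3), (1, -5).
Area = 33

Shoelace formula: Area = (1/2) |Σ_i (x_i · y_{i+1} − x_{i+1} · y_i)| (indices mod n). Compute each cross term:
  (-1)(1) − (-3)(7) = 20
  (-3)(-2) − (-5)(1) = 11
  (-5)(-3) − (-5)(-2) = 5
  (-5)(-5) − (1)(-3) = 28
  (1)(7) − (-1)(-5) = 2
Sum = 66, so (signed) Area = 66/2 = 33, |Area| = 33.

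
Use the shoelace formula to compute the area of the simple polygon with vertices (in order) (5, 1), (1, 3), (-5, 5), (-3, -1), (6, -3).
Area = 45

Shoelace formula: Area = (1/2) |Σ_i (x_i · y_{i+1} − x_{i+1} · y_i)| (indices mod n). Compute each cross term:
  (5)(3) − (1)(1) = 14
  (1)(5) − (-5)(3) = 20
  (-5)(-1) − (-3)(5) = 20
  (-3)(-3) − (6)(-1) = 15
  (6)(1) − (5)(-3) = 21
Sum = 90, so (signed) Area = 90/2 = 45, |Area| = 45.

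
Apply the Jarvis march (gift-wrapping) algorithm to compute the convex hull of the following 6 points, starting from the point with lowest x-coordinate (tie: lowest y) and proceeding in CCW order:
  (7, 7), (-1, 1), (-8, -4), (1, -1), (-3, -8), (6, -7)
Hull (CCW) = [(-8, -4), (-3, -8), (6, -7), (7, 7)]

Jarvis march: at each step, from the current hull vertex p, select the next vertex q as the point such that every other point lies strictly to the left of (or on) the directed line p → q. (Equivalently: for every other point r, the cross product (q − p) × (r − p) ≥ 0.)
Starting point (lowest x, tie lowest y): (-8, -4). Wrap until returning to start. Resulting hull: (-8, -4), (-3, -8), (6, -7), (7, 7).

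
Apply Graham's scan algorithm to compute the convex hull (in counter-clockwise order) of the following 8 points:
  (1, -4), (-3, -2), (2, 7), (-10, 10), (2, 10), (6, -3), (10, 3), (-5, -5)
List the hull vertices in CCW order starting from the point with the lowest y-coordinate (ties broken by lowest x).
Hull (CCW) = [(-5, -5), (1, -4), (6, -3), (10, 3), (2, 10), (-10, 10)]

Graham scan procedure:
  1. Find the pivot p₀ = point with lowest y (tie → lowest x): (-5, -5).
  2. Sort the remaining points by polar angle around p₀.
  3. Walk through sorted points, maintaining a stack; pop the top while the last three entries make a non-left turn (cross product ≤ 0).
  4. Final stack is the convex hull in CCW order: (-5, -5), (1, -4), (6, -3), (10, 3), (2, 10), (-10, 10).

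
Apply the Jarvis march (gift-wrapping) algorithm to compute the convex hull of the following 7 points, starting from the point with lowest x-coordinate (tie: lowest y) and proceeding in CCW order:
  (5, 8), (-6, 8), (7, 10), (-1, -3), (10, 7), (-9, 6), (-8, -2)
Hull (CCW) = [(-9, 6), (-8, -2), (-1, -3), (10, 7), (7, 10), (-6, 8)]

Jarvis march: at each step, from the current hull vertex p, select the next vertex q as the point such that every other point lies strictly to the left of (or on) the directed line p → q. (Equivalently: for every other point r, the cross product (q − p) × (r − p) ≥ 0.)
Starting point (lowest x, tie lowest y): (-9, 6). Wrap until returning to start. Resulting hull: (-9, 6), (-8, -2), (-1, -3), (10, 7), (7, 10), (-6, 8).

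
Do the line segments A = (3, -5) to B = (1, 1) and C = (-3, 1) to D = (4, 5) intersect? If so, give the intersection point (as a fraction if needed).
No (intersection of containing lines falls outside at least one segment)

Parametrize and solve: t = 33/25, s = 12/25. At least one of these is outside [0, 1], so the segments do not intersect.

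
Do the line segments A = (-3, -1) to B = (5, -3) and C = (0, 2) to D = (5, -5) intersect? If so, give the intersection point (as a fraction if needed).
Yes; intersection at (75/23, -59/23) (t = 18/23 on AB, s = 15/23 on CD)

Parametrize AB as A + t(B − A) = (-3 + 8 t, -1 + -2 t) and CD as C + s(D − C) = (0 + 5 s, 2 + -7 s). Solve the linear system for (t, s). Determinant = 46 ≠ 0, so a unique intersection of the containing lines exists. Solution: t = 18/23, s = 15/23 — both in [0, 1], so the segments cross. Intersection point: (75/23, -59/23).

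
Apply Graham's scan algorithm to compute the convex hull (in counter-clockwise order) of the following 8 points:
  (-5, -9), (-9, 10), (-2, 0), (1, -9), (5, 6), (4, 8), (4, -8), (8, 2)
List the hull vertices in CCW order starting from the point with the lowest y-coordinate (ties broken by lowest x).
Hull (CCW) = [(-5, -9), (1, -9), (4, -8), (8, 2), (4, 8), (-9, 10)]

Graham scan procedure:
  1. Find the pivot p₀ = point with lowest y (tie → lowest x): (-5, -9).
  2. Sort the remaining points by polar angle around p₀.
  3. Walk through sorted points, maintaining a stack; pop the top while the last three entries make a non-left turn (cross product ≤ 0).
  4. Final stack is the convex hull in CCW order: (-5, -9), (1, -9), (4, -8), (8, 2), (4, 8), (-9, 10).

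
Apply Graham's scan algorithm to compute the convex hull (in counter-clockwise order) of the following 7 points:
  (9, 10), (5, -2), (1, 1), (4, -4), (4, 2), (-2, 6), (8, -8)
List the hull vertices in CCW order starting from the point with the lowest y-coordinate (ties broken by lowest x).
Hull (CCW) = [(8, -8), (9, 10), (-2, 6), (4, -4)]

Graham scan procedure:
  1. Find the pivot p₀ = point with lowest y (tie → lowest x): (8, -8).
  2. Sort the remaining points by polar angle around p₀.
  3. Walk through sorted points, maintaining a stack; pop the top while the last three entries make a non-left turn (cross product ≤ 0).
  4. Final stack is the convex hull in CCW order: (8, -8), (9, 10), (-2, 6), (4, -4).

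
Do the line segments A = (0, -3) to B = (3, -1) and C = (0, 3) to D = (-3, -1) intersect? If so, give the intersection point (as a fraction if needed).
No (intersection of containing lines falls outside at least one segment)

Parametrize and solve: t = -3, s = 3. At least one of these is outside [0, 1], so the segments do not intersect.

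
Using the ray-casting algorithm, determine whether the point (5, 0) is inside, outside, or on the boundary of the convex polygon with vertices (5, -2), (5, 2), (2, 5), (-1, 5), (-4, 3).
The point (5, 0) lies on the polygon boundary

Boundary check: the query satisfies the collinearity and bounding-box conditions for some polygon edge, so it lies exactly on the boundary.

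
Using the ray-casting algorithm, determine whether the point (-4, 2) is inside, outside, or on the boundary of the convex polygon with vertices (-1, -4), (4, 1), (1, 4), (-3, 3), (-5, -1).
The point (-4, 2) lies strictly outside the polygon

Cast a horizontal ray to the right from the query point and count how many polygon edges it crosses (each edge strictly once or zero times, handled with the usual half-open convention). 
Parity of crossings → even ⇒ outside.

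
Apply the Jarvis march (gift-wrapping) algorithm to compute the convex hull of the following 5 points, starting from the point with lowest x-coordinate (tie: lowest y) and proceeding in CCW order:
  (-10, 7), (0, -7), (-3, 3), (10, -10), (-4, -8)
Hull (CCW) = [(-10, 7), (-4, -8), (10, -10), (-3, 3)]

Jarvis march: at each step, from the current hull vertex p, select the next vertex q as the point such that every other point lies strictly to the left of (or on) the directed line p → q. (Equivalently: for every other point r, the cross product (q − p) × (r − p) ≥ 0.)
Starting point (lowest x, tie lowest y): (-10, 7). Wrap until returning to start. Resulting hull: (-10, 7), (-4, -8), (10, -10), (-3, 3).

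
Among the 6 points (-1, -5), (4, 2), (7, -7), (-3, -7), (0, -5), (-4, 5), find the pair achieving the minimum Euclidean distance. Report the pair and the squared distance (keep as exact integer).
Pair = ((-1, -5), (0, -5)); squared distance = 1

Compute all C(6, 2) = 15 pairwise squared distances (x_i − x_j)² + (y_i − y_j)². The minimum is 1, attained by the pair ((-1, -5), (0, -5)).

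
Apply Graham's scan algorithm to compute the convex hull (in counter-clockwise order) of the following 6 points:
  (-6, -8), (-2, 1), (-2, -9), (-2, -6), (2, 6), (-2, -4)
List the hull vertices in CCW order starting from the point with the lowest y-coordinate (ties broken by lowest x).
Hull (CCW) = [(-2, -9), (2, 6), (-2, 1), (-6, -8)]

Graham scan procedure:
  1. Find the pivot p₀ = point with lowest y (tie → lowest x): (-2, -9).
  2. Sort the remaining points by polar angle around p₀.
  3. Walk through sorted points, maintaining a stack; pop the top while the last three entries make a non-left turn (cross product ≤ 0).
  4. Final stack is the convex hull in CCW order: (-2, -9), (2, 6), (-2, 1), (-6, -8).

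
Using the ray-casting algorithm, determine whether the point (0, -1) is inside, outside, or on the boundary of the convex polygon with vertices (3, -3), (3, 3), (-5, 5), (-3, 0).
The point (0, -1) lies strictly inside the polygon

Cast a horizontal ray to the right from the query point and count how many polygon edges it crosses (each edge strictly once or zero times, handled with the usual half-open convention). 
Parity of crossings → odd ⇒ inside.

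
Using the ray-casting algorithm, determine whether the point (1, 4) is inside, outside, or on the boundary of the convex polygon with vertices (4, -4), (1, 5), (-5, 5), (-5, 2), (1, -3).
The point (1, 4) lies strictly inside the polygon

Cast a horizontal ray to the right from the query point and count how many polygon edges it crosses (each edge strictly once or zero times, handled with the usual half-open convention). 
Parity of crossings → odd ⇒ inside.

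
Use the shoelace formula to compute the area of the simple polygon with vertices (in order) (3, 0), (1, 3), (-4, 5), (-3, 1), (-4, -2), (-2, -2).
Area = 57/2

Shoelace formula: Area = (1/2) |Σ_i (x_i · y_{i+1} − x_{i+1} · y_i)| (indices mod n). Compute each cross term:
  (3)(3) − (1)(0) = 9
  (1)(5) − (-4)(3) = 17
  (-4)(1) − (-3)(5) = 11
  (-3)(-2) − (-4)(1) = 10
  (-4)(-2) − (-2)(-2) = 4
  (-2)(0) − (3)(-2) = 6
Sum = 57, so (signed) Area = 57/2 = 57/2, |Area| = 57/2.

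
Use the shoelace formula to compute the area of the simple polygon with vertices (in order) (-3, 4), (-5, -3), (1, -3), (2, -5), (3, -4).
Area = 55/2

Shoelace formula: Area = (1/2) |Σ_i (x_i · y_{i+1} − x_{i+1} · y_i)| (indices mod n). Compute each cross term:
  (-3)(-3) − (-5)(4) = 29
  (-5)(-3) − (1)(-3) = 18
  (1)(-5) − (2)(-3) = 1
  (2)(-4) − (3)(-5) = 7
  (3)(4) − (-3)(-4) = 0
Sum = 55, so (signed) Area = 55/2 = 55/2, |Area| = 55/2.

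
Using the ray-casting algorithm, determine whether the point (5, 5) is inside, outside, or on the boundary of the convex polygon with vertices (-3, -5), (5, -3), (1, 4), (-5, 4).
The point (5, 5) lies strictly outside the polygon

Cast a horizontal ray to the right from the query point and count how many polygon edges it crosses (each edge strictly once or zero times, handled with the usual half-open convention). 
Parity of crossings → even ⇒ outside.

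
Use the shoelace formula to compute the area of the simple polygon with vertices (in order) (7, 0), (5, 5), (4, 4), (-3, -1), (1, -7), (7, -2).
Area = 63

Shoelace formula: Area = (1/2) |Σ_i (x_i · y_{i+1} − x_{i+1} · y_i)| (indices mod n). Compute each cross term:
  (7)(5) − (5)(0) = 35
  (5)(4) − (4)(5) = 0
  (4)(-1) − (-3)(4) = 8
  (-3)(-7) − (1)(-1) = 22
  (1)(-2) − (7)(-7) = 47
  (7)(0) − (7)(-2) = 14
Sum = 126, so (signed) Area = 126/2 = 63, |Area| = 63.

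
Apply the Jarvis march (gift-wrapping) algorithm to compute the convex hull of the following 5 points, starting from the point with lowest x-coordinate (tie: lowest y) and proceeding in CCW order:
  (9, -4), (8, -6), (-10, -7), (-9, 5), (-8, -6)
Hull (CCW) = [(-10, -7), (8, -6), (9, -4), (-9, 5)]

Jarvis march: at each step, from the current hull vertex p, select the next vertex q as the point such that every other point lies strictly to the left of (or on) the directed line p → q. (Equivalently: for every other point r, the cross product (q − p) × (r − p) ≥ 0.)
Starting point (lowest x, tie lowest y): (-10, -7). Wrap until returning to start. Resulting hull: (-10, -7), (8, -6), (9, -4), (-9, 5).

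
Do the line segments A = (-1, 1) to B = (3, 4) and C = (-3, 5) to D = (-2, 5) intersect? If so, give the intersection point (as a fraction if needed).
No (intersection of containing lines falls outside at least one segment)

Parametrize and solve: t = 4/3, s = 22/3. At least one of these is outside [0, 1], so the segments do not intersect.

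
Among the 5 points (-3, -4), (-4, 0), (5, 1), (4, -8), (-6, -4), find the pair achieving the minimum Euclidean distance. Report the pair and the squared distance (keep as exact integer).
Pair = ((-3, -4), (-6, -4)); squared distance = 9

Compute all C(5, 2) = 10 pairwise squared distances (x_i − x_j)² + (y_i − y_j)². The minimum is 9, attained by the pair ((-3, -4), (-6, -4)).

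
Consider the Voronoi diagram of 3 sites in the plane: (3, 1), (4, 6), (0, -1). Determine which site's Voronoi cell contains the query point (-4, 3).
Nearest site = (0, -1)

The Voronoi cell of site s contains exactly those query points closer to s than to any other site. Compute squared distances from q = (-4, 3) to each site:
  (0 − -4)² + (-1 − 3)² = 32
  (3 − -4)² + (1 − 3)² = 53
  (4 − -4)² + (6 − 3)² = 73
Minimum is attained by (0, -1), so q lies in its Voronoi cell.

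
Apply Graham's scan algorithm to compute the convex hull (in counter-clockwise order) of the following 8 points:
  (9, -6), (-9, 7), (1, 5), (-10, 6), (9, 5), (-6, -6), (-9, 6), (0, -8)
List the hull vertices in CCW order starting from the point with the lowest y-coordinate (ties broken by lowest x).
Hull (CCW) = [(0, -8), (9, -6), (9, 5), (-9, 7), (-10, 6), (-6, -6)]

Graham scan procedure:
  1. Find the pivot p₀ = point with lowest y (tie → lowest x): (0, -8).
  2. Sort the remaining points by polar angle around p₀.
  3. Walk through sorted points, maintaining a stack; pop the top while the last three entries make a non-left turn (cross product ≤ 0).
  4. Final stack is the convex hull in CCW order: (0, -8), (9, -6), (9, 5), (-9, 7), (-10, 6), (-6, -6).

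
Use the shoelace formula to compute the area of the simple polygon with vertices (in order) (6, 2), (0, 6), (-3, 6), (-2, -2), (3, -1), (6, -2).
Area = 52

Shoelace formula: Area = (1/2) |Σ_i (x_i · y_{i+1} − x_{i+1} · y_i)| (indices mod n). Compute each cross term:
  (6)(6) − (0)(2) = 36
  (0)(6) − (-3)(6) = 18
  (-3)(-2) − (-2)(6) = 18
  (-2)(-1) − (3)(-2) = 8
  (3)(-2) − (6)(-1) = 0
  (6)(2) − (6)(-2) = 24
Sum = 104, so (signed) Area = 104/2 = 52, |Area| = 52.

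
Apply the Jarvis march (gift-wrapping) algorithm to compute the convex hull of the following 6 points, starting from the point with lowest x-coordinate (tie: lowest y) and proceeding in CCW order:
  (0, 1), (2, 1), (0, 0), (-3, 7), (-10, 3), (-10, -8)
Hull (CCW) = [(-10, -8), (2, 1), (-3, 7), (-10, 3)]

Jarvis march: at each step, from the current hull vertex p, select the next vertex q as the point such that every other point lies strictly to the left of (or on) the directed line p → q. (Equivalently: for every other point r, the cross product (q − p) × (r − p) ≥ 0.)
Starting point (lowest x, tie lowest y): (-10, -8). Wrap until returning to start. Resulting hull: (-10, -8), (2, 1), (-3, 7), (-10, 3).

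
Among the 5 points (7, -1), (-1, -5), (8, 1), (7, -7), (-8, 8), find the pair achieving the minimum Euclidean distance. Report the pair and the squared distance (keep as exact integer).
Pair = ((7, -1), (8, 1)); squared distance = 5

Compute all C(5, 2) = 10 pairwise squared distances (x_i − x_j)² + (y_i − y_j)². The minimum is 5, attained by the pair ((7, -1), (8, 1)).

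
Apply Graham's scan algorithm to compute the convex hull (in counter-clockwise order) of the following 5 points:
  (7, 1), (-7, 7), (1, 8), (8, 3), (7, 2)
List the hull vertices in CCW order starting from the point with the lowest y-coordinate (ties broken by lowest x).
Hull (CCW) = [(7, 1), (8, 3), (1, 8), (-7, 7)]

Graham scan procedure:
  1. Find the pivot p₀ = point with lowest y (tie → lowest x): (7, 1).
  2. Sort the remaining points by polar angle around p₀.
  3. Walk through sorted points, maintaining a stack; pop the top while the last three entries make a non-left turn (cross product ≤ 0).
  4. Final stack is the convex hull in CCW order: (7, 1), (8, 3), (1, 8), (-7, 7).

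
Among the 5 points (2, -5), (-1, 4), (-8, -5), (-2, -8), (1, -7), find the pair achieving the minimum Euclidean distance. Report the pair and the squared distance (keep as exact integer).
Pair = ((2, -5), (1, -7)); squared distance = 5

Compute all C(5, 2) = 10 pairwise squared distances (x_i − x_j)² + (y_i − y_j)². The minimum is 5, attained by the pair ((2, -5), (1, -7)).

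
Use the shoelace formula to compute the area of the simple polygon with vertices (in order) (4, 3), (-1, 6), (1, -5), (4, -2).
Area = 32

Shoelace formula: Area = (1/2) |Σ_i (x_i · y_{i+1} − x_{i+1} · y_i)| (indices mod n). Compute each cross term:
  (4)(6) − (-1)(3) = 27
  (-1)(-5) − (1)(6) = -1
  (1)(-2) − (4)(-5) = 18
  (4)(3) − (4)(-2) = 20
Sum = 64, so (signed) Area = 64/2 = 32, |Area| = 32.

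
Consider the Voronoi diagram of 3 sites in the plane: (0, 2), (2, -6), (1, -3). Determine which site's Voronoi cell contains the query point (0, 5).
Nearest site = (0, 2)

The Voronoi cell of site s contains exactly those query points closer to s than to any other site. Compute squared distances from q = (0, 5) to each site:
  (0 − 0)² + (2 − 5)² = 9
  (1 − 0)² + (-3 − 5)² = 65
  (2 − 0)² + (-6 − 5)² = 125
Minimum is attained by (0, 2), so q lies in its Voronoi cell.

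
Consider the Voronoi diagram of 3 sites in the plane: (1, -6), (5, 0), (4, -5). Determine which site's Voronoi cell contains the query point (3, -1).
Nearest site = (5, 0)

The Voronoi cell of site s contains exactly those query points closer to s than to any other site. Compute squared distances from q = (3, -1) to each site:
  (5 − 3)² + (0 − -1)² = 5
  (4 − 3)² + (-5 − -1)² = 17
  (1 − 3)² + (-6 − -1)² = 29
Minimum is attained by (5, 0), so q lies in its Voronoi cell.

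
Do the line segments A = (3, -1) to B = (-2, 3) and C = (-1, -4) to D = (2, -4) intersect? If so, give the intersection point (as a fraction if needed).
No (intersection of containing lines falls outside at least one segment)

Parametrize and solve: t = -3/4, s = 31/12. At least one of these is outside [0, 1], so the segments do not intersect.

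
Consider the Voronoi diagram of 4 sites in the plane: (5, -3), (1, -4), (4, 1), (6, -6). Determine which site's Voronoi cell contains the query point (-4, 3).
Nearest site = (4, 1)

The Voronoi cell of site s contains exactly those query points closer to s than to any other site. Compute squared distances from q = (-4, 3) to each site:
  (4 − -4)² + (1 − 3)² = 68
  (1 − -4)² + (-4 − 3)² = 74
  (5 − -4)² + (-3 − 3)² = 117
  (6 − -4)² + (-6 − 3)² = 181
Minimum is attained by (4, 1), so q lies in its Voronoi cell.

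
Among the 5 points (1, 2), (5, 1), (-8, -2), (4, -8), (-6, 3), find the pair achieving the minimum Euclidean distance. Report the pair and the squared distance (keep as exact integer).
Pair = ((1, 2), (5, 1)); squared distance = 17

Compute all C(5, 2) = 10 pairwise squared distances (x_i − x_j)² + (y_i − y_j)². The minimum is 17, attained by the pair ((1, 2), (5, 1)).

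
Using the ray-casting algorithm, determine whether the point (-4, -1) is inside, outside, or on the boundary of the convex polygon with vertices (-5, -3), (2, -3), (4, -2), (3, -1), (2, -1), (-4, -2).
The point (-4, -1) lies strictly outside the polygon

Cast a horizontal ray to the right from the query point and count how many polygon edges it crosses (each edge strictly once or zero times, handled with the usual half-open convention). 
Parity of crossings → even ⇒ outside.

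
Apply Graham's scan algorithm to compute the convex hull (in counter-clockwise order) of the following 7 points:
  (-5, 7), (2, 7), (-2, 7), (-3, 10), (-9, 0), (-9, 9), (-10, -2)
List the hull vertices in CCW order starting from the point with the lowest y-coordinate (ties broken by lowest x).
Hull (CCW) = [(-10, -2), (2, 7), (-3, 10), (-9, 9)]

Graham scan procedure:
  1. Find the pivot p₀ = point with lowest y (tie → lowest x): (-10, -2).
  2. Sort the remaining points by polar angle around p₀.
  3. Walk through sorted points, maintaining a stack; pop the top while the last three entries make a non-left turn (cross product ≤ 0).
  4. Final stack is the convex hull in CCW order: (-10, -2), (2, 7), (-3, 10), (-9, 9).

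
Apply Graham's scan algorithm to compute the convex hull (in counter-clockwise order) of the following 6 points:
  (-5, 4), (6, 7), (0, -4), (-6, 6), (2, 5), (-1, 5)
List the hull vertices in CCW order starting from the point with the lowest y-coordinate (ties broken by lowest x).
Hull (CCW) = [(0, -4), (6, 7), (-6, 6), (-5, 4)]

Graham scan procedure:
  1. Find the pivot p₀ = point with lowest y (tie → lowest x): (0, -4).
  2. Sort the remaining points by polar angle around p₀.
  3. Walk through sorted points, maintaining a stack; pop the top while the last three entries make a non-left turn (cross product ≤ 0).
  4. Final stack is the convex hull in CCW order: (0, -4), (6, 7), (-6, 6), (-5, 4).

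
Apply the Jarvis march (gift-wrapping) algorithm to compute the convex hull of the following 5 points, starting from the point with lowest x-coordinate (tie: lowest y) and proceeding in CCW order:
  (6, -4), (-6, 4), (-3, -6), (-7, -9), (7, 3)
Hull (CCW) = [(-7, -9), (6, -4), (7, 3), (-6, 4)]

Jarvis march: at each step, from the current hull vertex p, select the next vertex q as the point such that every other point lies strictly to the left of (or on) the directed line p → q. (Equivalently: for every other point r, the cross product (q − p) × (r − p) ≥ 0.)
Starting point (lowest x, tie lowest y): (-7, -9). Wrap until returning to start. Resulting hull: (-7, -9), (6, -4), (7, 3), (-6, 4).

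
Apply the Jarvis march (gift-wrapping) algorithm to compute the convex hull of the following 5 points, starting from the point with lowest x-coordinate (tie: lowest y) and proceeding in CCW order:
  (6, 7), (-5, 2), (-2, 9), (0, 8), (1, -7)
Hull (CCW) = [(-5, 2), (1, -7), (6, 7), (-2, 9)]

Jarvis march: at each step, from the current hull vertex p, select the next vertex q as the point such that every other point lies strictly to the left of (or on) the directed line p → q. (Equivalently: for every other point r, the cross product (q − p) × (r − p) ≥ 0.)
Starting point (lowest x, tie lowest y): (-5, 2). Wrap until returning to start. Resulting hull: (-5, 2), (1, -7), (6, 7), (-2, 9).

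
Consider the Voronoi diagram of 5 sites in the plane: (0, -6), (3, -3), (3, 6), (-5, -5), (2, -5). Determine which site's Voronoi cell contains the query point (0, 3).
Nearest site = (3, 6)

The Voronoi cell of site s contains exactly those query points closer to s than to any other site. Compute squared distances from q = (0, 3) to each site:
  (3 − 0)² + (6 − 3)² = 18
  (3 − 0)² + (-3 − 3)² = 45
  (2 − 0)² + (-5 − 3)² = 68
  (0 − 0)² + (-6 − 3)² = 81
  (-5 − 0)² + (-5 − 3)² = 89
Minimum is attained by (3, 6), so q lies in its Voronoi cell.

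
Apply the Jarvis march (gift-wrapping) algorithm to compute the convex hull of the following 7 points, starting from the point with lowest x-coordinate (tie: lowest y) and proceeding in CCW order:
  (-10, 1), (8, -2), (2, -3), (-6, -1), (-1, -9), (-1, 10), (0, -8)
Hull (CCW) = [(-10, 1), (-1, -9), (8, -2), (-1, 10)]

Jarvis march: at each step, from the current hull vertex p, select the next vertex q as the point such that every other point lies strictly to the left of (or on) the directed line p → q. (Equivalently: for every other point r, the cross product (q − p) × (r − p) ≥ 0.)
Starting point (lowest x, tie lowest y): (-10, 1). Wrap until returning to start. Resulting hull: (-10, 1), (-1, -9), (8, -2), (-1, 10).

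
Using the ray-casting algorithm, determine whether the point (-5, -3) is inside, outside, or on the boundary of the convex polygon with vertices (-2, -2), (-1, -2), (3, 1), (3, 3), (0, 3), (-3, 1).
The point (-5, -3) lies strictly outside the polygon

Cast a horizontal ray to the right from the query point and count how many polygon edges it crosses (each edge strictly once or zero times, handled with the usual half-open convention). 
Parity of crossings → even ⇒ outside.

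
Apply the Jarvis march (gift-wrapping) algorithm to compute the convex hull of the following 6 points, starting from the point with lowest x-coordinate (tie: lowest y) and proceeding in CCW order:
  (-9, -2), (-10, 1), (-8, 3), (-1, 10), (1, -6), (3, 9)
Hull (CCW) = [(-10, 1), (-9, -2), (1, -6), (3, 9), (-1, 10)]

Jarvis march: at each step, from the current hull vertex p, select the next vertex q as the point such that every other point lies strictly to the left of (or on) the directed line p → q. (Equivalently: for every other point r, the cross product (q − p) × (r − p) ≥ 0.)
Starting point (lowest x, tie lowest y): (-10, 1). Wrap until returning to start. Resulting hull: (-10, 1), (-9, -2), (1, -6), (3, 9), (-1, 10).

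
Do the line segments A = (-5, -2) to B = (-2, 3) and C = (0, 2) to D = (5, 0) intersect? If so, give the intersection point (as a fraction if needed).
No (intersection of containing lines falls outside at least one segment)

Parametrize and solve: t = 30/31, s = -13/31. At least one of these is outside [0, 1], so the segments do not intersect.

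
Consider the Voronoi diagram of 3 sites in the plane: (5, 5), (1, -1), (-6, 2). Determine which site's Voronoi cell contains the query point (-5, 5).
Nearest site = (-6, 2)

The Voronoi cell of site s contains exactly those query points closer to s than to any other site. Compute squared distances from q = (-5, 5) to each site:
  (-6 − -5)² + (2 − 5)² = 10
  (1 − -5)² + (-1 − 5)² = 72
  (5 − -5)² + (5 − 5)² = 100
Minimum is attained by (-6, 2), so q lies in its Voronoi cell.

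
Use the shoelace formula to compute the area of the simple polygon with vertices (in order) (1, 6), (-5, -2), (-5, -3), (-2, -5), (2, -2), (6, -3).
Area = 111/2

Shoelace formula: Area = (1/2) |Σ_i (x_i · y_{i+1} − x_{i+1} · y_i)| (indices mod n). Compute each cross term:
  (1)(-2) − (-5)(6) = 28
  (-5)(-3) − (-5)(-2) = 5
  (-5)(-5) − (-2)(-3) = 19
  (-2)(-2) − (2)(-5) = 14
  (2)(-3) − (6)(-2) = 6
  (6)(6) − (1)(-3) = 39
Sum = 111, so (signed) Area = 111/2 = 111/2, |Area| = 111/2.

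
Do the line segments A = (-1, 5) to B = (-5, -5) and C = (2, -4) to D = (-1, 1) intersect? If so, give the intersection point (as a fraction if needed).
No (intersection of containing lines falls outside at least one segment)

Parametrize and solve: t = 6/25, s = 33/25. At least one of these is outside [0, 1], so the segments do not intersect.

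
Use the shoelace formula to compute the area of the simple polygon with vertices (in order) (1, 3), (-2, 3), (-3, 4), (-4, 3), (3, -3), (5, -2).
Area = 23

Shoelace formula: Area = (1/2) |Σ_i (x_i · y_{i+1} − x_{i+1} · y_i)| (indices mod n). Compute each cross term:
  (1)(3) − (-2)(3) = 9
  (-2)(4) − (-3)(3) = 1
  (-3)(3) − (-4)(4) = 7
  (-4)(-3) − (3)(3) = 3
  (3)(-2) − (5)(-3) = 9
  (5)(3) − (1)(-2) = 17
Sum = 46, so (signed) Area = 46/2 = 23, |Area| = 23.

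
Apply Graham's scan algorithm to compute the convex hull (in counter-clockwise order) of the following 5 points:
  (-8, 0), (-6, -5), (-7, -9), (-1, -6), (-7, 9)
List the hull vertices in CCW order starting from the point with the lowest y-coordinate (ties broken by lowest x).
Hull (CCW) = [(-7, -9), (-1, -6), (-7, 9), (-8, 0)]

Graham scan procedure:
  1. Find the pivot p₀ = point with lowest y (tie → lowest x): (-7, -9).
  2. Sort the remaining points by polar angle around p₀.
  3. Walk through sorted points, maintaining a stack; pop the top while the last three entries make a non-left turn (cross product ≤ 0).
  4. Final stack is the convex hull in CCW order: (-7, -9), (-1, -6), (-7, 9), (-8, 0).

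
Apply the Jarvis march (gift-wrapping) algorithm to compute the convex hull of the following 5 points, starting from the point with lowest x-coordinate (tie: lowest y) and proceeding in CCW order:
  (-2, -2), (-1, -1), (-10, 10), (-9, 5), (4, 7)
Hull (CCW) = [(-10, 10), (-9, 5), (-2, -2), (-1, -1), (4, 7)]

Jarvis march: at each step, from the current hull vertex p, select the next vertex q as the point such that every other point lies strictly to the left of (or on) the directed line p → q. (Equivalently: for every other point r, the cross product (q − p) × (r − p) ≥ 0.)
Starting point (lowest x, tie lowest y): (-10, 10). Wrap until returning to start. Resulting hull: (-10, 10), (-9, 5), (-2, -2), (-1, -1), (4, 7).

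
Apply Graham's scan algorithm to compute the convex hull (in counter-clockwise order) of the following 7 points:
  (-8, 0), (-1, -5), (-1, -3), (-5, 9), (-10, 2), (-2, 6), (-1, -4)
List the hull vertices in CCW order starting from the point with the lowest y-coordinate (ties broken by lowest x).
Hull (CCW) = [(-1, -5), (-1, -3), (-2, 6), (-5, 9), (-10, 2), (-8, 0)]

Graham scan procedure:
  1. Find the pivot p₀ = point with lowest y (tie → lowest x): (-1, -5).
  2. Sort the remaining points by polar angle around p₀.
  3. Walk through sorted points, maintaining a stack; pop the top while the last three entries make a non-left turn (cross product ≤ 0).
  4. Final stack is the convex hull in CCW order: (-1, -5), (-1, -3), (-2, 6), (-5, 9), (-10, 2), (-8, 0).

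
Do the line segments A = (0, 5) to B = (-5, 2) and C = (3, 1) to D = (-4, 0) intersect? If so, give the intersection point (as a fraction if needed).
No (intersection of containing lines falls outside at least one segment)

Parametrize and solve: t = 31/16, s = 29/16. At least one of these is outside [0, 1], so the segments do not intersect.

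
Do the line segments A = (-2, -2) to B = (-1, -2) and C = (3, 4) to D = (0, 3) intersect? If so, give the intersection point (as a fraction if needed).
No (intersection of containing lines falls outside at least one segment)

Parametrize and solve: t = -13, s = 6. At least one of these is outside [0, 1], so the segments do not intersect.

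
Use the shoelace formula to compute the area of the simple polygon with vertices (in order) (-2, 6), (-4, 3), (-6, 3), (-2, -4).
Area = 17

Shoelace formula: Area = (1/2) |Σ_i (x_i · y_{i+1} − x_{i+1} · y_i)| (indices mod n). Compute each cross term:
  (-2)(3) − (-4)(6) = 18
  (-4)(3) − (-6)(3) = 6
  (-6)(-4) − (-2)(3) = 30
  (-2)(6) − (-2)(-4) = -20
Sum = 34, so (signed) Area = 34/2 = 17, |Area| = 17.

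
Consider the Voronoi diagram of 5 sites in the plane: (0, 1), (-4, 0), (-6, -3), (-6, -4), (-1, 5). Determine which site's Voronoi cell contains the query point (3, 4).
Nearest site = (-1, 5)

The Voronoi cell of site s contains exactly those query points closer to s than to any other site. Compute squared distances from q = (3, 4) to each site:
  (-1 − 3)² + (5 − 4)² = 17
  (0 − 3)² + (1 − 4)² = 18
  (-4 − 3)² + (0 − 4)² = 65
  (-6 − 3)² + (-3 − 4)² = 130
  (-6 − 3)² + (-4 − 4)² = 145
Minimum is attained by (-1, 5), so q lies in its Voronoi cell.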